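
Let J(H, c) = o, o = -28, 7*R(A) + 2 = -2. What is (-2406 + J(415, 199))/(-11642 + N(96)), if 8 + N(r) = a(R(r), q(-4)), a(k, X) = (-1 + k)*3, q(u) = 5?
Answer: 17038/81583 ≈ 0.20884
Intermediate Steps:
R(A) = -4/7 (R(A) = -2/7 + (1/7)*(-2) = -2/7 - 2/7 = -4/7)
a(k, X) = -3 + 3*k
J(H, c) = -28
N(r) = -89/7 (N(r) = -8 + (-3 + 3*(-4/7)) = -8 + (-3 - 12/7) = -8 - 33/7 = -89/7)
(-2406 + J(415, 199))/(-11642 + N(96)) = (-2406 - 28)/(-11642 - 89/7) = -2434/(-81583/7) = -2434*(-7/81583) = 17038/81583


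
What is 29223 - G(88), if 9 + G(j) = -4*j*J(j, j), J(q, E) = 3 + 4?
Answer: 31696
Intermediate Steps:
J(q, E) = 7
G(j) = -9 - 28*j (G(j) = -9 - 4*j*7 = -9 - 28*j)
29223 - G(88) = 29223 - (-9 - 28*88) = 29223 - (-9 - 2464) = 29223 - 1*(-2473) = 29223 + 2473 = 31696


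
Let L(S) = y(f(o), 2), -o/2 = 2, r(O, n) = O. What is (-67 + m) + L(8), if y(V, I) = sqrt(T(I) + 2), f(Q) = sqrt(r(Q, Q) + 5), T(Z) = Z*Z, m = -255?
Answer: -322 + sqrt(6) ≈ -319.55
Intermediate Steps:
o = -4 (o = -2*2 = -4)
T(Z) = Z**2
f(Q) = sqrt(5 + Q) (f(Q) = sqrt(Q + 5) = sqrt(5 + Q))
y(V, I) = sqrt(2 + I**2) (y(V, I) = sqrt(I**2 + 2) = sqrt(2 + I**2))
L(S) = sqrt(6) (L(S) = sqrt(2 + 2**2) = sqrt(2 + 4) = sqrt(6))
(-67 + m) + L(8) = (-67 - 255) + sqrt(6) = -322 + sqrt(6)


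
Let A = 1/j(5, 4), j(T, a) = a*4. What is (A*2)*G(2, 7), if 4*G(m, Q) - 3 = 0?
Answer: 3/32 ≈ 0.093750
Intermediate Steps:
j(T, a) = 4*a
G(m, Q) = ¾ (G(m, Q) = ¾ + (¼)*0 = ¾ + 0 = ¾)
A = 1/16 (A = 1/(4*4) = 1/16 ≈ 0.062500)
(A*2)*G(2, 7) = ((1/16)*2)*(¾) = (⅛)*(¾) = 3/32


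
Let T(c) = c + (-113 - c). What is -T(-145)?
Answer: 113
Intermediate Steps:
T(c) = -113
-T(-145) = -1*(-113) = 113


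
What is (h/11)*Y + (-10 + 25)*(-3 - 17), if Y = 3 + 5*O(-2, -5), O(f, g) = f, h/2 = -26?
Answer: -2936/11 ≈ -266.91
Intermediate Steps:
h = -52 (h = 2*(-26) = -52)
Y = -7 (Y = 3 + 5*(-2) = 3 - 10 = -7)
(h/11)*Y + (-10 + 25)*(-3 - 17) = -52/11*(-7) + (-10 + 25)*(-3 - 17) = -52*1/11*(-7) + 15*(-20) = -52/11*(-7) - 300 = 364/11 - 300 = -2936/11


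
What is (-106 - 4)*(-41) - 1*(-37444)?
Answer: 41954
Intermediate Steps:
(-106 - 4)*(-41) - 1*(-37444) = -110*(-41) + 37444 = 4510 + 37444 = 41954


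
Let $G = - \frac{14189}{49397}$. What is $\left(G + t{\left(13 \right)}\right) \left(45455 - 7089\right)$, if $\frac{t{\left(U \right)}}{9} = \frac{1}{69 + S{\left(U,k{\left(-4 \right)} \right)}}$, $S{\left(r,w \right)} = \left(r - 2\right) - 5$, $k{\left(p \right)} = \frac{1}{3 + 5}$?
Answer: $- \frac{7923883444}{1234925} \approx -6416.5$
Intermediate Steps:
$k{\left(p \right)} = \frac{1}{8}$
$S{\left(r,w \right)} = -7 + r$ ($S{\left(r,w \right)} = \left(-2 + r\right) - 5 = -7 + r$)
$t{\left(U \right)} = \frac{9}{62 + U}$ ($t{\left(U \right)} = \frac{9}{69 + \left(-7 + U\right)} = \frac{9}{62 + U}$)
$G = - \frac{14189}{49397}$ ($G = \left(-14189\right) \frac{1}{49397} = - \frac{14189}{49397} \approx -0.28724$)
$\left(G + t{\left(13 \right)}\right) \left(45455 - 7089\right) = \left(- \frac{14189}{49397} + \frac{9}{62 + 13}\right) \left(45455 - 7089\right) = \left(- \frac{14189}{49397} + \frac{9}{75}\right) 38366 = \left(- \frac{14189}{49397} + 9 \cdot \frac{1}{75}\right) 38366 = \left(- \frac{14189}{49397} + \frac{3}{25}\right) 38366 = \left(- \frac{206534}{1234925}\right) 38366 = - \frac{7923883444}{1234925}$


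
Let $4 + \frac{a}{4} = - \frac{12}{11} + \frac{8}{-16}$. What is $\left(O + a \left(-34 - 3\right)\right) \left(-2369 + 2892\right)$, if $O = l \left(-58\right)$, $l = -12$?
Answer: $\frac{8764434}{11} \approx 7.9677 \cdot 10^{5}$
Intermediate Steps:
$O = 696$ ($O = \left(-12\right) \left(-58\right) = 696$)
$a = - \frac{246}{11}$ ($a = -16 + 4 \left(- \frac{12}{11} + \frac{8}{-16}\right) = -16 + 4 \left(\left(-12\right) \frac{1}{11} + 8 \left(- \frac{1}{16}\right)\right) = -16 + 4 \left(- \frac{12}{11} - \frac{1}{2}\right) = -16 + 4 \left(- \frac{35}{22}\right) = -16 - \frac{70}{11} = - \frac{246}{11} \approx -22.364$)
$\left(O + a \left(-34 - 3\right)\right) \left(-2369 + 2892\right) = \left(696 - \frac{246 \left(-34 - 3\right)}{11}\right) \left(-2369 + 2892\right) = \left(696 - - \frac{9102}{11}\right) 523 = \left(696 + \frac{9102}{11}\right) 523 = \frac{16758}{11} \cdot 523 = \frac{8764434}{11}$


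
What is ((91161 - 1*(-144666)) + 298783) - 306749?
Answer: 227861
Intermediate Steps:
((91161 - 1*(-144666)) + 298783) - 306749 = ((91161 + 144666) + 298783) - 306749 = (235827 + 298783) - 306749 = 534610 - 306749 = 227861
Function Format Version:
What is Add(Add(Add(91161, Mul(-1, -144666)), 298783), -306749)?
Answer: 227861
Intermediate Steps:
Add(Add(Add(91161, Mul(-1, -144666)), 298783), -306749) = Add(Add(Add(91161, 144666), 298783), -306749) = Add(Add(235827, 298783), -306749) = Add(534610, -306749) = 227861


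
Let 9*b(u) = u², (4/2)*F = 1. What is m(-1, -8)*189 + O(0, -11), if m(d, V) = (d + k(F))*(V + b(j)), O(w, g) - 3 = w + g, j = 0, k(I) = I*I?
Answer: 1126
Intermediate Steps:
F = ½ (F = (½)*1 = ½ ≈ 0.50000)
k(I) = I²
b(u) = u²/9
O(w, g) = 3 + g + w (O(w, g) = 3 + (w + g) = 3 + (g + w) = 3 + g + w)
m(d, V) = V*(¼ + d) (m(d, V) = (d + (½)²)*(V + (⅑)*0²) = (d + ¼)*(V + (⅑)*0) = (¼ + d)*(V + 0) = (¼ + d)*V = V*(¼ + d))
m(-1, -8)*189 + O(0, -11) = -8*(¼ - 1)*189 + (3 - 11 + 0) = -8*(-¾)*189 - 8 = 6*189 - 8 = 1134 - 8 = 1126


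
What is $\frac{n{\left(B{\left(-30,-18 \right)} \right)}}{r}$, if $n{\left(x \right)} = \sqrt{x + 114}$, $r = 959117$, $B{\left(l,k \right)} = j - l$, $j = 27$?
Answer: $\frac{3 \sqrt{19}}{959117} \approx 1.3634 \cdot 10^{-5}$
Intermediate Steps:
$B{\left(l,k \right)} = 27 - l$
$n{\left(x \right)} = \sqrt{114 + x}$
$\frac{n{\left(B{\left(-30,-18 \right)} \right)}}{r} = \frac{\sqrt{114 + \left(27 - -30\right)}}{959117} = \sqrt{114 + \left(27 + 30\right)} \frac{1}{959117} = \sqrt{114 + 57} \cdot \frac{1}{959117} = \sqrt{171} \cdot \frac{1}{959117} = 3 \sqrt{19} \cdot \frac{1}{959117} = \frac{3 \sqrt{19}}{959117}$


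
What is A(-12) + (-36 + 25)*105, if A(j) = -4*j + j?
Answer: -1119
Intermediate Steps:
A(j) = -3*j
A(-12) + (-36 + 25)*105 = -3*(-12) + (-36 + 25)*105 = 36 - 11*105 = 36 - 1155 = -1119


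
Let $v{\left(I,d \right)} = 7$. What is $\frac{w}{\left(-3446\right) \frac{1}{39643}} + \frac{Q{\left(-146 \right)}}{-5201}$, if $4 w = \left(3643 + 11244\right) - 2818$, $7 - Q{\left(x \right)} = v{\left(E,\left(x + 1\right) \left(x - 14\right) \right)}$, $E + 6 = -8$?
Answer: $- \frac{478451367}{13784} \approx -34711.0$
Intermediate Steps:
$E = -14$ ($E = -6 - 8 = -14$)
$Q{\left(x \right)} = 0$ ($Q{\left(x \right)} = 7 - 7 = 0$)
$w = \frac{12069}{4}$ ($w = \frac{\left(3643 + 11244\right) - 2818}{4} = \frac{14887 - 2818}{4} = \frac{1}{4} \cdot 12069 = \frac{12069}{4} \approx 3017.3$)
$\frac{w}{\left(-3446\right) \frac{1}{39643}} + \frac{Q{\left(-146 \right)}}{-5201} = \frac{12069}{4 \left(- \frac{3446}{39643}\right)} + \frac{0}{-5201} = \frac{12069}{4 \left(\left(-3446\right) \frac{1}{39643}\right)} + 0 \left(- \frac{1}{5201}\right) = \frac{12069}{4 \left(- \frac{3446}{39643}\right)} + 0 = \frac{12069}{4} \left(- \frac{39643}{3446}\right) + 0 = - \frac{478451367}{13784} + 0 = - \frac{478451367}{13784}$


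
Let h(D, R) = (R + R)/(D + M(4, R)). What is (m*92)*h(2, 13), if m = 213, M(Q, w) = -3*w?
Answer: -509496/37 ≈ -13770.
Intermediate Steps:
h(D, R) = 2*R/(D - 3*R) (h(D, R) = (R + R)/(D - 3*R) = (2*R)/(D - 3*R) = 2*R/(D - 3*R))
(m*92)*h(2, 13) = (213*92)*(2*13/(2 - 3*13)) = 19596*(2*13/(2 - 39)) = 19596*(2*13/(-37)) = 19596*(2*13*(-1/37)) = 19596*(-26/37) = -509496/37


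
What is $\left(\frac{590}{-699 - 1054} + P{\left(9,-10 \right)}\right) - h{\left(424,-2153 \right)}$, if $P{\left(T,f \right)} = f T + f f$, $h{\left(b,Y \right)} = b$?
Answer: $- \frac{726332}{1753} \approx -414.34$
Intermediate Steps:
$P{\left(T,f \right)} = f^{2} + T f$ ($P{\left(T,f \right)} = T f + f^{2} = f^{2} + T f$)
$\left(\frac{590}{-699 - 1054} + P{\left(9,-10 \right)}\right) - h{\left(424,-2153 \right)} = \left(\frac{590}{-699 - 1054} - 10 \left(9 - 10\right)\right) - 424 = \left(\frac{590}{-1753} - -10\right) - 424 = \left(590 \left(- \frac{1}{1753}\right) + 10\right) - 424 = \left(- \frac{590}{1753} + 10\right) - 424 = \frac{16940}{1753} - 424 = - \frac{726332}{1753}$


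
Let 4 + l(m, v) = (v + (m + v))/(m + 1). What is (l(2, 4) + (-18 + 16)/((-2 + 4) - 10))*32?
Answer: -40/3 ≈ -13.333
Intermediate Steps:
l(m, v) = -4 + (m + 2*v)/(1 + m) (l(m, v) = -4 + (v + (m + v))/(m + 1) = -4 + (m + 2*v)/(1 + m))
(l(2, 4) + (-18 + 16)/((-2 + 4) - 10))*32 = ((-4 - 3*2 + 2*4)/(1 + 2) + (-18 + 16)/((-2 + 4) - 10))*32 = ((-4 - 6 + 8)/3 - 2/(2 - 10))*32 = ((1/3)*(-2) - 2/(-8))*32 = (-2/3 - 2*(-1/8))*32 = (-2/3 + 1/4)*32 = -5/12*32 = -40/3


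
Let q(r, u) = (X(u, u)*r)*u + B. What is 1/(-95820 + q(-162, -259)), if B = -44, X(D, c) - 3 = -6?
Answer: -1/221738 ≈ -4.5098e-6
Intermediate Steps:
X(D, c) = -3 (X(D, c) = 3 - 6 = -3)
q(r, u) = -44 - 3*r*u (q(r, u) = (-3*r)*u - 44 = -3*r*u - 44 = -44 - 3*r*u)
1/(-95820 + q(-162, -259)) = 1/(-95820 + (-44 - 3*(-162)*(-259))) = 1/(-95820 + (-44 - 125874)) = 1/(-95820 - 125918) = 1/(-221738) = -1/221738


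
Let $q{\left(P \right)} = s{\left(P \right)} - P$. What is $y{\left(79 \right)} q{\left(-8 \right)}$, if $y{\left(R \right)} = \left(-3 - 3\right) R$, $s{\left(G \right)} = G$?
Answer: $0$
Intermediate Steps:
$y{\left(R \right)} = - 6 R$
$q{\left(P \right)} = 0$ ($q{\left(P \right)} = P - P = 0$)
$y{\left(79 \right)} q{\left(-8 \right)} = \left(-6\right) 79 \cdot 0 = \left(-474\right) 0 = 0$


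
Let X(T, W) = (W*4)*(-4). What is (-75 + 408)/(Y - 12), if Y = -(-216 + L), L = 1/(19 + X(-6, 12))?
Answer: 57609/35293 ≈ 1.6323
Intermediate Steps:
X(T, W) = -16*W (X(T, W) = (4*W)*(-4) = -16*W)
L = -1/173 (L = 1/(19 - 16*12) = 1/(19 - 192) = 1/(-173) = -1/173 ≈ -0.0057803)
Y = 37369/173 (Y = -(-216 - 1/173) = -1*(-37369/173) = 37369/173 ≈ 216.01)
(-75 + 408)/(Y - 12) = (-75 + 408)/(37369/173 - 12) = 333/(35293/173) = 333*(173/35293) = 57609/35293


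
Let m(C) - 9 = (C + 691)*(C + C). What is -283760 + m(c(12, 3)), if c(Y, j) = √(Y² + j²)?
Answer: -283445 + 4146*√17 ≈ -2.6635e+5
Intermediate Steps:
m(C) = 9 + 2*C*(691 + C) (m(C) = 9 + (C + 691)*(C + C) = 9 + (691 + C)*(2*C) = 9 + 2*C*(691 + C))
-283760 + m(c(12, 3)) = -283760 + (9 + 2*(√(12² + 3²))² + 1382*√(12² + 3²)) = -283760 + (9 + 2*(√(144 + 9))² + 1382*√(144 + 9)) = -283760 + (9 + 2*(√153)² + 1382*√153) = -283760 + (9 + 2*(3*√17)² + 1382*(3*√17)) = -283760 + (9 + 2*153 + 4146*√17) = -283760 + (9 + 306 + 4146*√17) = -283760 + (315 + 4146*√17) = -283445 + 4146*√17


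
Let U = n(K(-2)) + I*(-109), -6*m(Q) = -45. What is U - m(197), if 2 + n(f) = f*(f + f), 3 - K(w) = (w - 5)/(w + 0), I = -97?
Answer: 10564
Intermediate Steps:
m(Q) = 15/2 (m(Q) = -1/6*(-45) = 15/2)
K(w) = 3 - (-5 + w)/w (K(w) = 3 - (w - 5)/(w + 0) = 3 - (-5 + w)/w)
n(f) = -2 + 2*f**2 (n(f) = -2 + f*(f + f) = -2 + f*(2*f) = -2 + 2*f**2)
U = 21143/2 (U = (-2 + 2*(2 + 5/(-2))**2) - 97*(-109) = (-2 + 2*(2 + 5*(-1/2))**2) + 10573 = (-2 + 2*(2 - 5/2)**2) + 10573 = (-2 + 2*(-1/2)**2) + 10573 = (-2 + 2*(1/4)) + 10573 = (-2 + 1/2) + 10573 = -3/2 + 10573 = 21143/2 ≈ 10572.)
U - m(197) = 21143/2 - 1*15/2 = 21143/2 - 15/2 = 10564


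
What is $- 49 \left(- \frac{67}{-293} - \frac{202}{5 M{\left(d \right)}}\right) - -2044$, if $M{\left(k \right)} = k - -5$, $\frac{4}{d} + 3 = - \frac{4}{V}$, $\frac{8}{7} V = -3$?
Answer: $\frac{301344729}{104015} \approx 2897.1$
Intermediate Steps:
$V = - \frac{21}{8}$ ($V = \frac{7}{8} \left(-3\right) = - \frac{21}{8} \approx -2.625$)
$d = - \frac{84}{31}$ ($d = \frac{4}{-3 - \frac{4}{- \frac{21}{8}}} = \frac{4}{-3 - - \frac{32}{21}} = \frac{4}{-3 + \frac{32}{21}} = \frac{4}{- \frac{31}{21}} = 4 \left(- \frac{21}{31}\right) = - \frac{84}{31} \approx -2.7097$)
$M{\left(k \right)} = 5 + k$ ($M{\left(k \right)} = k + 5 = 5 + k$)
$- 49 \left(- \frac{67}{-293} - \frac{202}{5 M{\left(d \right)}}\right) - -2044 = - 49 \left(- \frac{67}{-293} - \frac{202}{5 \left(5 - \frac{84}{31}\right)}\right) - -2044 = - 49 \left(\left(-67\right) \left(- \frac{1}{293}\right) - \frac{202}{5 \cdot \frac{71}{31}}\right) + 2044 = - 49 \left(\frac{67}{293} - \frac{202}{\frac{355}{31}}\right) + 2044 = - 49 \left(\frac{67}{293} - \frac{6262}{355}\right) + 2044 = \left(-49\right) \left(- \frac{1810981}{104015}\right) + 2044 = \frac{88738069}{104015} + 2044 = \frac{301344729}{104015}$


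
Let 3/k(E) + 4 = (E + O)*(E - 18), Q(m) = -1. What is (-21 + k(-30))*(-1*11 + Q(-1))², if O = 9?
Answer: -758916/251 ≈ -3023.6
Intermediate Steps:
k(E) = 3/(-4 + (-18 + E)*(9 + E)) (k(E) = 3/(-4 + (E + 9)*(E - 18)) = 3/(-4 + (9 + E)*(-18 + E)) = 3/(-4 + (-18 + E)*(9 + E)))
(-21 + k(-30))*(-1*11 + Q(-1))² = (-21 + 3/(-166 + (-30)² - 9*(-30)))*(-1*11 - 1)² = (-21 + 3/(-166 + 900 + 270))*(-11 - 1)² = (-21 + 3/1004)*(-12)² = (-21 + 3*(1/1004))*144 = (-21 + 3/1004)*144 = -21081/1004*144 = -758916/251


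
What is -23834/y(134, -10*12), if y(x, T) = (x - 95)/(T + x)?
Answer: -333676/39 ≈ -8555.8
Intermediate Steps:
y(x, T) = (-95 + x)/(T + x)
-23834/y(134, -10*12) = -23834*(-10*12 + 134)/(-95 + 134) = -23834/(39/(-120 + 134)) = -23834/(39/14) = -23834/((1/14)*39) = -23834/39/14 = -23834*14/39 = -333676/39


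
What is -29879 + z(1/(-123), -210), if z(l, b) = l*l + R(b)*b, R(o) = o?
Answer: 215149510/15129 ≈ 14221.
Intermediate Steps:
z(l, b) = b² + l² (z(l, b) = l*l + b*b = l² + b² = b² + l²)
-29879 + z(1/(-123), -210) = -29879 + ((-210)² + (1/(-123))²) = -29879 + (44100 + (-1/123)²) = -29879 + (44100 + 1/15129) = -29879 + 667188901/15129 = 215149510/15129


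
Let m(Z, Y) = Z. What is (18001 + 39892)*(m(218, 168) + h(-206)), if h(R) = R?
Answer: 694716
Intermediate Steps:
(18001 + 39892)*(m(218, 168) + h(-206)) = (18001 + 39892)*(218 - 206) = 57893*12 = 694716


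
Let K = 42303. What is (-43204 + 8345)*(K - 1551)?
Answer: -1420573968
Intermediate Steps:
(-43204 + 8345)*(K - 1551) = (-43204 + 8345)*(42303 - 1551) = -34859*40752 = -1420573968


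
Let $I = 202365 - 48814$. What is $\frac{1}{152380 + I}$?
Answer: $\frac{1}{305931} \approx 3.2687 \cdot 10^{-6}$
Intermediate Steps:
$I = 153551$
$\frac{1}{152380 + I} = \frac{1}{152380 + 153551} = \frac{1}{305931}$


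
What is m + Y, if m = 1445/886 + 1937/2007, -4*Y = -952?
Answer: 427828373/1778202 ≈ 240.60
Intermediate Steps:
Y = 238 (Y = -¼*(-952) = 238)
m = 4616297/1778202 (m = 1445*(1/886) + 1937*(1/2007) = 1445/886 + 1937/2007 = 4616297/1778202 ≈ 2.5960)
m + Y = 4616297/1778202 + 238 = 427828373/1778202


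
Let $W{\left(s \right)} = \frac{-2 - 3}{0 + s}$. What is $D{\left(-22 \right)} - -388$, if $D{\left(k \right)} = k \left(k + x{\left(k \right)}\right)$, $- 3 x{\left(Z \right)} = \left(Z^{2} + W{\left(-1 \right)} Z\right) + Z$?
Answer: $\frac{10360}{3} \approx 3453.3$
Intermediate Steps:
$W{\left(s \right)} = - \frac{5}{s}$
$x{\left(Z \right)} = - 2 Z - \frac{Z^{2}}{3}$ ($x{\left(Z \right)} = - \frac{\left(Z^{2} + - \frac{5}{-1} Z\right) + Z}{3} = - \frac{\left(Z^{2} + \left(-5\right) \left(-1\right) Z\right) + Z}{3} = - \frac{\left(Z^{2} + 5 Z\right) + Z}{3} = - \frac{Z^{2} + 6 Z}{3} = - 2 Z - \frac{Z^{2}}{3}$)
$D{\left(k \right)} = k \left(k - \frac{k \left(6 + k\right)}{3}\right)$
$D{\left(-22 \right)} - -388 = - \frac{\left(-22\right)^{2} \left(3 - 22\right)}{3} - -388 = \left(- \frac{1}{3}\right) 484 \left(-19\right) + 388 = \frac{9196}{3} + 388 = \frac{10360}{3}$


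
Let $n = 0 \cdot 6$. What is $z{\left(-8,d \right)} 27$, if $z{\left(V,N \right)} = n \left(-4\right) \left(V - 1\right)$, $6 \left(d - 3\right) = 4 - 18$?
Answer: $0$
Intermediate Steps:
$n = 0$
$d = \frac{2}{3}$ ($d = 3 + \frac{4 - 18}{6} = 3 + \frac{1}{6} \left(-14\right) = 3 - \frac{7}{3} = \frac{2}{3} \approx 0.66667$)
$z{\left(V,N \right)} = 0$ ($z{\left(V,N \right)} = 0 \left(-4\right) \left(V - 1\right) = 0 \left(-1 + V\right) = 0$)
$z{\left(-8,d \right)} 27 = 0 \cdot 27 = 0$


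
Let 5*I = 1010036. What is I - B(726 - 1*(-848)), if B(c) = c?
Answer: 1002166/5 ≈ 2.0043e+5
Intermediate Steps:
I = 1010036/5 (I = (1/5)*1010036 = 1010036/5 ≈ 2.0201e+5)
I - B(726 - 1*(-848)) = 1010036/5 - (726 - 1*(-848)) = 1010036/5 - (726 + 848) = 1010036/5 - 1*1574 = 1010036/5 - 1574 = 1002166/5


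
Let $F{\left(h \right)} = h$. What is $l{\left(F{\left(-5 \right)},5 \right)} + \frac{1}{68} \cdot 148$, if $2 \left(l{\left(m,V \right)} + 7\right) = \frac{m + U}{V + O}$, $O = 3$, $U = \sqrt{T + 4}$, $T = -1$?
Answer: $- \frac{1397}{272} + \frac{\sqrt{3}}{16} \approx -5.0278$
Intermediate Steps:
$U = \sqrt{3}$ ($U = \sqrt{-1 + 4} = \sqrt{3} \approx 1.732$)
$l{\left(m,V \right)} = -7 + \frac{m + \sqrt{3}}{2 \left(3 + V\right)}$ ($l{\left(m,V \right)} = -7 + \frac{\left(m + \sqrt{3}\right) \frac{1}{V + 3}}{2} = -7 + \frac{\left(m + \sqrt{3}\right) \frac{1}{3 + V}}{2} = -7 + \frac{\frac{1}{3 + V} \left(m + \sqrt{3}\right)}{2} = -7 + \frac{m + \sqrt{3}}{2 \left(3 + V\right)}$)
$l{\left(F{\left(-5 \right)},5 \right)} + \frac{1}{68} \cdot 148 = \frac{-42 - 5 + \sqrt{3} - 70}{2 \left(3 + 5\right)} + \frac{1}{68} \cdot 148 = \frac{-42 - 5 + \sqrt{3} - 70}{2 \cdot 8} + \frac{1}{68} \cdot 148 = \frac{1}{2} \cdot \frac{1}{8} \left(-117 + \sqrt{3}\right) + \frac{37}{17} = \left(- \frac{117}{16} + \frac{\sqrt{3}}{16}\right) + \frac{37}{17} = - \frac{1397}{272} + \frac{\sqrt{3}}{16}$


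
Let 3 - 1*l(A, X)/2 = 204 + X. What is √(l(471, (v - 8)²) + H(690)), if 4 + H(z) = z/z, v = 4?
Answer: I*√437 ≈ 20.905*I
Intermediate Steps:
l(A, X) = -402 - 2*X (l(A, X) = 6 - 2*(204 + X) = 6 + (-408 - 2*X) = -402 - 2*X)
H(z) = -3 (H(z) = -4 + z/z = -4 + 1 = -3)
√(l(471, (v - 8)²) + H(690)) = √((-402 - 2*(4 - 8)²) - 3) = √((-402 - 2*(-4)²) - 3) = √((-402 - 2*16) - 3) = √((-402 - 32) - 3) = √(-434 - 3) = √(-437) = I*√437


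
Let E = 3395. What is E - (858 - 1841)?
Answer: 4378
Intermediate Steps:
E - (858 - 1841) = 3395 - (858 - 1841) = 3395 - 1*(-983) = 3395 + 983 = 4378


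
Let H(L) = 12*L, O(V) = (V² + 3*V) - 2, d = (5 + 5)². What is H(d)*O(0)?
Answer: -2400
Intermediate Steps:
d = 100 (d = 10² = 100)
O(V) = -2 + V² + 3*V
H(d)*O(0) = (12*100)*(-2 + 0² + 3*0) = 1200*(-2 + 0 + 0) = 1200*(-2) = -2400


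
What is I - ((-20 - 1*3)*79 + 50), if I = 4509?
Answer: 6276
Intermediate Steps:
I - ((-20 - 1*3)*79 + 50) = 4509 - ((-20 - 1*3)*79 + 50) = 4509 - ((-20 - 3)*79 + 50) = 4509 - (-23*79 + 50) = 4509 - (-1817 + 50) = 4509 - 1*(-1767) = 4509 + 1767 = 6276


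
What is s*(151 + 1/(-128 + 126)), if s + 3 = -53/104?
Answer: -109865/208 ≈ -528.20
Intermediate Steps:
s = -365/104 (s = -3 - 53/104 = -365/104 ≈ -3.5096)
s*(151 + 1/(-128 + 126)) = -365*(151 + 1/(-128 + 126))/104 = -365*(151 + 1/(-2))/104 = -365*(151 - 1/2)/104 = -365/104*301/2 = -109865/208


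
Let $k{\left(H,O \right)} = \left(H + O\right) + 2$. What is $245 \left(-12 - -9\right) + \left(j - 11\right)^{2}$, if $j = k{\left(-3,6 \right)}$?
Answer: $-699$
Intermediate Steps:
$k{\left(H,O \right)} = 2 + H + O$
$j = 5$ ($j = 2 - 3 + 6 = 5$)
$245 \left(-12 - -9\right) + \left(j - 11\right)^{2} = 245 \left(-12 - -9\right) + \left(5 - 11\right)^{2} = 245 \left(-12 + 9\right) + \left(-6\right)^{2} = 245 \left(-3\right) + 36 = -735 + 36 = -699$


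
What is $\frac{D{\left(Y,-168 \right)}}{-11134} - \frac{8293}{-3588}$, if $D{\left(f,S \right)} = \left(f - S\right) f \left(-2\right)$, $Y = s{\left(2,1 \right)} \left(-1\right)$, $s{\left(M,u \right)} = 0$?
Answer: $\frac{8293}{3588} \approx 2.3113$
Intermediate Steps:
$Y = 0$ ($Y = 0 \left(-1\right) = 0$)
$D{\left(f,S \right)} = - 2 f \left(f - S\right)$ ($D{\left(f,S \right)} = f \left(f - S\right) \left(-2\right) = - 2 f \left(f - S\right)$)
$\frac{D{\left(Y,-168 \right)}}{-11134} - \frac{8293}{-3588} = \frac{2 \cdot 0 \left(-168 - 0\right)}{-11134} - \frac{8293}{-3588} = 2 \cdot 0 \left(-168 + 0\right) \left(- \frac{1}{11134}\right) - - \frac{8293}{3588} = 2 \cdot 0 \left(-168\right) \left(- \frac{1}{11134}\right) + \frac{8293}{3588} = 0 \left(- \frac{1}{11134}\right) + \frac{8293}{3588} = 0 + \frac{8293}{3588} = \frac{8293}{3588}$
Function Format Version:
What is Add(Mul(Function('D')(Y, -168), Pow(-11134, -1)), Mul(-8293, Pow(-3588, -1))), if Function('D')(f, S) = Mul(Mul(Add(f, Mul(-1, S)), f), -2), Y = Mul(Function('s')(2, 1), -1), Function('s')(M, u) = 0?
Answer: Rational(8293, 3588) ≈ 2.3113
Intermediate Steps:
Y = 0 (Y = Mul(0, -1) = 0)
Function('D')(f, S) = Mul(-2, f, Add(f, Mul(-1, S))) (Function('D')(f, S) = Mul(Mul(f, Add(f, Mul(-1, S))), -2) = Mul(-2, f, Add(f, Mul(-1, S))))
Add(Mul(Function('D')(Y, -168), Pow(-11134, -1)), Mul(-8293, Pow(-3588, -1))) = Add(Mul(Mul(2, 0, Add(-168, Mul(-1, 0))), Pow(-11134, -1)), Mul(-8293, Pow(-3588, -1))) = Add(Mul(Mul(2, 0, Add(-168, 0)), Rational(-1, 11134)), Mul(-8293, Rational(-1, 3588))) = Add(Mul(Mul(2, 0, -168), Rational(-1, 11134)), Rational(8293, 3588)) = Add(Mul(0, Rational(-1, 11134)), Rational(8293, 3588)) = Add(0, Rational(8293, 3588)) = Rational(8293, 3588)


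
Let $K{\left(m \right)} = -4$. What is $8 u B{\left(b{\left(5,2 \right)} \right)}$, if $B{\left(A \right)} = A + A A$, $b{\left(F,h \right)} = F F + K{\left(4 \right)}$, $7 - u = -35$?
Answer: $155232$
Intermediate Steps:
$u = 42$ ($u = 7 - -35 = 7 + 35 = 42$)
$b{\left(F,h \right)} = -4 + F^{2}$ ($b{\left(F,h \right)} = F F - 4 = F^{2} - 4 = -4 + F^{2}$)
$B{\left(A \right)} = A + A^{2}$
$8 u B{\left(b{\left(5,2 \right)} \right)} = 8 \cdot 42 \left(-4 + 5^{2}\right) \left(1 - \left(4 - 5^{2}\right)\right) = 336 \left(-4 + 25\right) \left(1 + \left(-4 + 25\right)\right) = 336 \cdot 21 \left(1 + 21\right) = 336 \cdot 21 \cdot 22 = 336 \cdot 462 = 155232$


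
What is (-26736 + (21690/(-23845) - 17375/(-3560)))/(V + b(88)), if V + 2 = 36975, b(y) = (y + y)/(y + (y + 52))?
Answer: -272308058967/376636433560 ≈ -0.72300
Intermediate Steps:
b(y) = 2*y/(52 + 2*y) (b(y) = (2*y)/(y + (52 + y)) = (2*y)/(52 + 2*y) = 2*y/(52 + 2*y))
V = 36973 (V = -2 + 36975 = 36973)
(-26736 + (21690/(-23845) - 17375/(-3560)))/(V + b(88)) = (-26736 + (21690/(-23845) - 17375/(-3560)))/(36973 + 88/(26 + 88)) = (-26736 + (21690*(-1/23845) - 17375*(-1/3560)))/(36973 + 88/114) = (-26736 + (-4338/4769 + 3475/712))/(36973 + 88*(1/114)) = (-26736 + 13483619/3395528)/(36973 + 44/57) = -90769352989/(3395528*2107505/57) = -90769352989/3395528*57/2107505 = -272308058967/376636433560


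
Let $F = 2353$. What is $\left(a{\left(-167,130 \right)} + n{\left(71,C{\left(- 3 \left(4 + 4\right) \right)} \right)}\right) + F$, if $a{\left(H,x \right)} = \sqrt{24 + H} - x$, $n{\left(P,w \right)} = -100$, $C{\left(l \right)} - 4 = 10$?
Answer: $2123 + i \sqrt{143} \approx 2123.0 + 11.958 i$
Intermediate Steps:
$C{\left(l \right)} = 14$ ($C{\left(l \right)} = 4 + 10 = 14$)
$\left(a{\left(-167,130 \right)} + n{\left(71,C{\left(- 3 \left(4 + 4\right) \right)} \right)}\right) + F = \left(\left(\sqrt{24 - 167} - 130\right) - 100\right) + 2353 = \left(\left(\sqrt{-143} - 130\right) - 100\right) + 2353 = \left(\left(i \sqrt{143} - 130\right) - 100\right) + 2353 = \left(\left(-130 + i \sqrt{143}\right) - 100\right) + 2353 = \left(-230 + i \sqrt{143}\right) + 2353 = 2123 + i \sqrt{143}$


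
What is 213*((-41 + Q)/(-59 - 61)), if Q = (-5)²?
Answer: 142/5 ≈ 28.400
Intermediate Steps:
Q = 25
213*((-41 + Q)/(-59 - 61)) = 213*((-41 + 25)/(-59 - 61)) = 213*(-16/(-120)) = 213*(-16*(-1/120)) = 213*(2/15) = 142/5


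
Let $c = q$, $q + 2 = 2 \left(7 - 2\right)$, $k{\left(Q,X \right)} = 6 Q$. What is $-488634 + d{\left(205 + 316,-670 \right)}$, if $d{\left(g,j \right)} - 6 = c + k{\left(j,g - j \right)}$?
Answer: $-492640$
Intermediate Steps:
$q = 8$ ($q = -2 + 2 \left(7 - 2\right) = -2 + 2 \cdot 5 = -2 + 10 = 8$)
$c = 8$
$d{\left(g,j \right)} = 14 + 6 j$ ($d{\left(g,j \right)} = 6 + \left(8 + 6 j\right) = 14 + 6 j$)
$-488634 + d{\left(205 + 316,-670 \right)} = -488634 + \left(14 + 6 \left(-670\right)\right) = -488634 + \left(14 - 4020\right) = -488634 - 4006 = -492640$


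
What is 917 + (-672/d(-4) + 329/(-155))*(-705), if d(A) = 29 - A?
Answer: 5718496/341 ≈ 16770.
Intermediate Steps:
917 + (-672/d(-4) + 329/(-155))*(-705) = 917 + (-672/(29 - 1*(-4)) + 329/(-155))*(-705) = 917 + (-672/(29 + 4) + 329*(-1/155))*(-705) = 917 + (-672/33 - 329/155)*(-705) = 917 + (-672*1/33 - 329/155)*(-705) = 917 + (-224/11 - 329/155)*(-705) = 917 - 38339/1705*(-705) = 917 + 5405799/341 = 5718496/341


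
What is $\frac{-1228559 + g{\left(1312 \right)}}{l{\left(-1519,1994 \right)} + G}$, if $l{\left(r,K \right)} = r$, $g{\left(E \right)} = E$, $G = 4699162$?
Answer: $- \frac{1227247}{4697643} \approx -0.26125$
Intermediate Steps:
$\frac{-1228559 + g{\left(1312 \right)}}{l{\left(-1519,1994 \right)} + G} = \frac{-1228559 + 1312}{-1519 + 4699162} = - \frac{1227247}{4697643}$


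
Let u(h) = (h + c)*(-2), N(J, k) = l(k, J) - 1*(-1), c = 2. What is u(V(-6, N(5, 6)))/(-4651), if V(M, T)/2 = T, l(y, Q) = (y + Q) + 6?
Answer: 76/4651 ≈ 0.016341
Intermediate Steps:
l(y, Q) = 6 + Q + y (l(y, Q) = (Q + y) + 6 = 6 + Q + y)
N(J, k) = 7 + J + k (N(J, k) = (6 + J + k) - 1*(-1) = (6 + J + k) + 1 = 7 + J + k)
V(M, T) = 2*T
u(h) = -4 - 2*h (u(h) = (h + 2)*(-2) = (2 + h)*(-2) = -4 - 2*h)
u(V(-6, N(5, 6)))/(-4651) = (-4 - 4*(7 + 5 + 6))/(-4651) = (-4 - 4*18)*(-1/4651) = (-4 - 2*36)*(-1/4651) = (-4 - 72)*(-1/4651) = -76*(-1/4651) = 76/4651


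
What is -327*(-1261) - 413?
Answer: 411934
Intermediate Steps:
-327*(-1261) - 413 = 412347 - 413 = 411934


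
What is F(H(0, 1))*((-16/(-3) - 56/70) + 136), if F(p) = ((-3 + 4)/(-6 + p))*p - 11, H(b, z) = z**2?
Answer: -118048/75 ≈ -1574.0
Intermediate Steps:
F(p) = -11 + p/(-6 + p) (F(p) = (1/(-6 + p))*p - 11 = p/(-6 + p) - 11 = -11 + p/(-6 + p))
F(H(0, 1))*((-16/(-3) - 56/70) + 136) = (2*(33 - 5*1**2)/(-6 + 1**2))*((-16/(-3) - 56/70) + 136) = (2*(33 - 5*1)/(-6 + 1))*((-16*(-1/3) - 56*1/70) + 136) = (2*(33 - 5)/(-5))*((16/3 - 4/5) + 136) = (2*(-1/5)*28)*(68/15 + 136) = -56/5*2108/15 = -118048/75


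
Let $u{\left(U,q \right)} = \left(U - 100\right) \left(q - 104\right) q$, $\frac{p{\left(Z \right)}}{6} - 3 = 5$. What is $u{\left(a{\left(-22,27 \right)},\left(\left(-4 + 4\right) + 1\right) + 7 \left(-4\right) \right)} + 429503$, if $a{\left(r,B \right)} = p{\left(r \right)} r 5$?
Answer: $-18599557$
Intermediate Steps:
$p{\left(Z \right)} = 48$ ($p{\left(Z \right)} = 18 + 6 \cdot 5 = 18 + 30 = 48$)
$a{\left(r,B \right)} = 240 r$ ($a{\left(r,B \right)} = 48 r 5 = 240 r$)
$u{\left(U,q \right)} = q \left(-104 + q\right) \left(-100 + U\right)$ ($u{\left(U,q \right)} = \left(-100 + U\right) \left(-104 + q\right) q = \left(-104 + q\right) \left(-100 + U\right) q = q \left(-104 + q\right) \left(-100 + U\right)$)
$u{\left(a{\left(-22,27 \right)},\left(\left(-4 + 4\right) + 1\right) + 7 \left(-4\right) \right)} + 429503 = \left(\left(\left(-4 + 4\right) + 1\right) + 7 \left(-4\right)\right) \left(10400 - 104 \cdot 240 \left(-22\right) - 100 \left(\left(\left(-4 + 4\right) + 1\right) + 7 \left(-4\right)\right) + 240 \left(-22\right) \left(\left(\left(-4 + 4\right) + 1\right) + 7 \left(-4\right)\right)\right) + 429503 = \left(\left(0 + 1\right) - 28\right) \left(10400 - -549120 - 100 \left(\left(0 + 1\right) - 28\right) - 5280 \left(\left(0 + 1\right) - 28\right)\right) + 429503 = \left(1 - 28\right) \left(10400 + 549120 - 100 \left(1 - 28\right) - 5280 \left(1 - 28\right)\right) + 429503 = - 27 \left(10400 + 549120 - -2700 - -142560\right) + 429503 = - 27 \left(10400 + 549120 + 2700 + 142560\right) + 429503 = \left(-27\right) 704780 + 429503 = -19029060 + 429503 = -18599557$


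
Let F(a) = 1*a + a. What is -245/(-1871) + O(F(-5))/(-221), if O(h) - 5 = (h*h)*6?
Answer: -1077810/413491 ≈ -2.6066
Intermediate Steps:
F(a) = 2*a (F(a) = a + a = 2*a)
O(h) = 5 + 6*h² (O(h) = 5 + (h*h)*6 = 5 + h²*6 = 5 + 6*h²)
-245/(-1871) + O(F(-5))/(-221) = -245/(-1871) + (5 + 6*(2*(-5))²)/(-221) = -245*(-1/1871) + (5 + 6*(-10)²)*(-1/221) = 245/1871 + (5 + 6*100)*(-1/221) = 245/1871 + (5 + 600)*(-1/221) = 245/1871 + 605*(-1/221) = 245/1871 - 605/221 = -1077810/413491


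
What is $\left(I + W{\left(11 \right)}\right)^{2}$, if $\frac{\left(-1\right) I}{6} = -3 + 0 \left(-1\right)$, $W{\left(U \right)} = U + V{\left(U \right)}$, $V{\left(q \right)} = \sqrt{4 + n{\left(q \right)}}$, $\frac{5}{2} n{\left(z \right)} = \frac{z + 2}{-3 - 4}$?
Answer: $\frac{\left(1015 + \sqrt{3990}\right)^{2}}{1225} \approx 948.93$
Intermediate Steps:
$n{\left(z \right)} = - \frac{4}{35} - \frac{2 z}{35}$ ($n{\left(z \right)} = \frac{2 \frac{z + 2}{-3 - 4}}{5} = \frac{2 \frac{2 + z}{-7}}{5} = \frac{2 \left(2 + z\right) \left(- \frac{1}{7}\right)}{5} = \frac{2 \left(- \frac{2}{7} - \frac{z}{7}\right)}{5} = - \frac{4}{35} - \frac{2 z}{35}$)
$V{\left(q \right)} = \sqrt{\frac{136}{35} - \frac{2 q}{35}}$ ($V{\left(q \right)} = \sqrt{4 - \left(\frac{4}{35} + \frac{2 q}{35}\right)} = \sqrt{\frac{136}{35} - \frac{2 q}{35}}$)
$W{\left(U \right)} = U + \frac{\sqrt{4760 - 70 U}}{35}$
$I = 18$ ($I = - 6 \left(-3 + 0 \left(-1\right)\right) = - 6 \left(-3 + 0\right) = \left(-6\right) \left(-3\right) = 18$)
$\left(I + W{\left(11 \right)}\right)^{2} = \left(18 + \left(11 + \frac{\sqrt{4760 - 770}}{35}\right)\right)^{2} = \left(18 + \left(11 + \frac{\sqrt{3990}}{35}\right)\right)^{2} = \left(29 + \frac{\sqrt{3990}}{35}\right)^{2}$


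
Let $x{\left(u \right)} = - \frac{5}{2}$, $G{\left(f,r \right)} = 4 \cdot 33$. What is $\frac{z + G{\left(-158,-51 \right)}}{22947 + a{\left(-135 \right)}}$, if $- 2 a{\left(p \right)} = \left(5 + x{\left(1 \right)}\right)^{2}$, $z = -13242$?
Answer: $- \frac{104880}{183551} \approx -0.57139$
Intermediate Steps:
$G{\left(f,r \right)} = 132$
$x{\left(u \right)} = - \frac{5}{2}$ ($x{\left(u \right)} = \left(-5\right) \frac{1}{2} = - \frac{5}{2}$)
$a{\left(p \right)} = - \frac{25}{8}$ ($a{\left(p \right)} = - \frac{\left(5 - \frac{5}{2}\right)^{2}}{2} = - \frac{\left(\frac{5}{2}\right)^{2}}{2} = \left(- \frac{1}{2}\right) \frac{25}{4} = - \frac{25}{8}$)
$\frac{z + G{\left(-158,-51 \right)}}{22947 + a{\left(-135 \right)}} = \frac{-13242 + 132}{22947 - \frac{25}{8}} = - \frac{13110}{\frac{183551}{8}} = \left(-13110\right) \frac{8}{183551} = - \frac{104880}{183551}$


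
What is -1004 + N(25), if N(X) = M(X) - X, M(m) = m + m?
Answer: -979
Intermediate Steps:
M(m) = 2*m
N(X) = X (N(X) = 2*X - X = X)
-1004 + N(25) = -1004 + 25 = -979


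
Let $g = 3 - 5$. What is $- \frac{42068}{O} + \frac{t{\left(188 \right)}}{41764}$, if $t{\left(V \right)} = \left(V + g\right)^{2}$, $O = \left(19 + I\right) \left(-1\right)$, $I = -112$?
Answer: $- \frac{438427631}{971013} \approx -451.52$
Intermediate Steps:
$g = -2$ ($g = 3 - 5 = -2$)
$O = 93$ ($O = \left(19 - 112\right) \left(-1\right) = \left(-93\right) \left(-1\right) = 93$)
$t{\left(V \right)} = \left(-2 + V\right)^{2}$ ($t{\left(V \right)} = \left(V - 2\right)^{2} = \left(-2 + V\right)^{2}$)
$- \frac{42068}{O} + \frac{t{\left(188 \right)}}{41764} = - \frac{42068}{93} + \frac{\left(-2 + 188\right)^{2}}{41764} = \left(-42068\right) \frac{1}{93} + 186^{2} \cdot \frac{1}{41764} = - \frac{42068}{93} + 34596 \cdot \frac{1}{41764} = - \frac{42068}{93} + \frac{8649}{10441} = - \frac{438427631}{971013}$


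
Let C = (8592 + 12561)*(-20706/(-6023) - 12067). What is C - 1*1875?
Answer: -1536963629880/6023 ≈ -2.5518e+8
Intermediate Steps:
C = -1536952336755/6023 (C = 21153*(-20706*(-1/6023) - 12067) = 21153*(20706/6023 - 12067) = 21153*(-72658835/6023) = -1536952336755/6023 ≈ -2.5518e+8)
C - 1*1875 = -1536952336755/6023 - 1*1875 = -1536952336755/6023 - 1875 = -1536963629880/6023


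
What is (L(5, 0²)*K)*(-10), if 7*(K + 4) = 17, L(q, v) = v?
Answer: 0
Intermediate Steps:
K = -11/7 (K = -4 + (⅐)*17 = -4 + 17/7 = -11/7 ≈ -1.5714)
(L(5, 0²)*K)*(-10) = (0²*(-11/7))*(-10) = (0*(-11/7))*(-10) = 0*(-10) = 0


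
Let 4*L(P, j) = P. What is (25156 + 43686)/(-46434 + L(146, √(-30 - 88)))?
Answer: -137684/92795 ≈ -1.4837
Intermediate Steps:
L(P, j) = P/4
(25156 + 43686)/(-46434 + L(146, √(-30 - 88))) = (25156 + 43686)/(-46434 + (¼)*146) = 68842/(-46434 + 73/2) = 68842/(-92795/2) = 68842*(-2/92795) = -137684/92795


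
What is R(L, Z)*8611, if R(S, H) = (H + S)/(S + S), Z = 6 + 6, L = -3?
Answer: -25833/2 ≈ -12917.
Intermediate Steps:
Z = 12
R(S, H) = (H + S)/(2*S) (R(S, H) = (H + S)/((2*S)) = (H + S)*(1/(2*S)) = (H + S)/(2*S))
R(L, Z)*8611 = ((1/2)*(12 - 3)/(-3))*8611 = ((1/2)*(-1/3)*9)*8611 = -3/2*8611 = -25833/2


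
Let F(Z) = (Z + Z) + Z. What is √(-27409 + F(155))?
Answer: 8*I*√421 ≈ 164.15*I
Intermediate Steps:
F(Z) = 3*Z (F(Z) = 2*Z + Z = 3*Z)
√(-27409 + F(155)) = √(-27409 + 3*155) = √(-27409 + 465) = √(-26944) = 8*I*√421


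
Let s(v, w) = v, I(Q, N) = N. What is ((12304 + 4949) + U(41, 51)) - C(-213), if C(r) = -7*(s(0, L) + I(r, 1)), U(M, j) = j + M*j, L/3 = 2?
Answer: 19402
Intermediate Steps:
L = 6 (L = 3*2 = 6)
C(r) = -7 (C(r) = -7*(0 + 1) = -7*1 = -7)
((12304 + 4949) + U(41, 51)) - C(-213) = ((12304 + 4949) + 51*(1 + 41)) - 1*(-7) = (17253 + 51*42) + 7 = (17253 + 2142) + 7 = 19395 + 7 = 19402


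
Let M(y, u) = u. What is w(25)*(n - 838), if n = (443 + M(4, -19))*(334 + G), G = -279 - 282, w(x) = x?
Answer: -2427150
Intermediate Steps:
G = -561
n = -96248 (n = (443 - 19)*(334 - 561) = 424*(-227) = -96248)
w(25)*(n - 838) = 25*(-96248 - 838) = 25*(-97086) = -2427150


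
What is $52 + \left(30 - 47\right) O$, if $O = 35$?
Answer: $-543$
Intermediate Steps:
$52 + \left(30 - 47\right) O = 52 + \left(30 - 47\right) 35 = 52 - 595 = -543$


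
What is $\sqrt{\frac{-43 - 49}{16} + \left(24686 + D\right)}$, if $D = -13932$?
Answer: $\frac{3 \sqrt{4777}}{2} \approx 103.67$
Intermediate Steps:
$\sqrt{\frac{-43 - 49}{16} + \left(24686 + D\right)} = \sqrt{\frac{-43 - 49}{16} + \left(24686 - 13932\right)} = \sqrt{\left(-92\right) \frac{1}{16} + 10754} = \sqrt{- \frac{23}{4} + 10754} = \sqrt{\frac{42993}{4}} = \frac{3 \sqrt{4777}}{2}$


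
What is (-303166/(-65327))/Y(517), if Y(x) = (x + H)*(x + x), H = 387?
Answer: 151583/30531749336 ≈ 4.9648e-6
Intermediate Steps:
Y(x) = 2*x*(387 + x) (Y(x) = (x + 387)*(x + x) = (387 + x)*(2*x) = 2*x*(387 + x))
(-303166/(-65327))/Y(517) = (-303166/(-65327))/((2*517*(387 + 517))) = (-303166*(-1/65327))/((2*517*904)) = (303166/65327)/934736 = (303166/65327)*(1/934736) = 151583/30531749336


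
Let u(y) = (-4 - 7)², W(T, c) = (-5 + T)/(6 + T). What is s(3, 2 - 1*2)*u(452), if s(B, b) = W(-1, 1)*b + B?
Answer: 363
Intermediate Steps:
W(T, c) = (-5 + T)/(6 + T)
u(y) = 121 (u(y) = (-11)² = 121)
s(B, b) = B - 6*b/5 (s(B, b) = ((-5 - 1)/(6 - 1))*b + B = (-6/5)*b + B = ((⅕)*(-6))*b + B = -6*b/5 + B = B - 6*b/5)
s(3, 2 - 1*2)*u(452) = (3 - 6*(2 - 1*2)/5)*121 = (3 - 6*(2 - 2)/5)*121 = (3 - 6/5*0)*121 = (3 + 0)*121 = 3*121 = 363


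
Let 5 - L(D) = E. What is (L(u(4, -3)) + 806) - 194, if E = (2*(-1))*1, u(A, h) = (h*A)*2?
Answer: 619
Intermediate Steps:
u(A, h) = 2*A*h (u(A, h) = (A*h)*2 = 2*A*h)
E = -2 (E = -2*1 = -2)
L(D) = 7 (L(D) = 5 - 1*(-2) = 5 + 2 = 7)
(L(u(4, -3)) + 806) - 194 = (7 + 806) - 194 = 813 - 194 = 619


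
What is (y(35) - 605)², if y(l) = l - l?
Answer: 366025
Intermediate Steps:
y(l) = 0
(y(35) - 605)² = (0 - 605)² = (-605)² = 366025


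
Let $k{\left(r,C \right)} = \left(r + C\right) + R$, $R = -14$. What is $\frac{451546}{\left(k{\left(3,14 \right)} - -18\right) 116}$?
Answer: $\frac{225773}{1218} \approx 185.36$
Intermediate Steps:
$k{\left(r,C \right)} = -14 + C + r$ ($k{\left(r,C \right)} = \left(r + C\right) - 14 = \left(C + r\right) - 14 = -14 + C + r$)
$\frac{451546}{\left(k{\left(3,14 \right)} - -18\right) 116} = \frac{451546}{\left(\left(-14 + 14 + 3\right) - -18\right) 116} = \frac{451546}{\left(3 + 18\right) 116} = \frac{451546}{21 \cdot 116} = \frac{451546}{2436} = 451546 \cdot \frac{1}{2436} = \frac{225773}{1218}$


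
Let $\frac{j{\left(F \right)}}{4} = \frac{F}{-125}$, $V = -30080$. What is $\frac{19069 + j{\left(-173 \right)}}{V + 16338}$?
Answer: $- \frac{2384317}{1717750} \approx -1.388$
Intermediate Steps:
$j{\left(F \right)} = - \frac{4 F}{125}$ ($j{\left(F \right)} = 4 \frac{F}{-125} = 4 F \left(- \frac{1}{125}\right) = 4 \left(- \frac{F}{125}\right) = - \frac{4 F}{125}$)
$\frac{19069 + j{\left(-173 \right)}}{V + 16338} = \frac{19069 - - \frac{692}{125}}{-30080 + 16338} = \frac{19069 + \frac{692}{125}}{-13742} = \frac{2384317}{125} \left(- \frac{1}{13742}\right) = - \frac{2384317}{1717750}$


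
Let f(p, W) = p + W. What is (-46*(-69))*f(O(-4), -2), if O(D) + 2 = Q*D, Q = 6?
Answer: -88872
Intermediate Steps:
O(D) = -2 + 6*D
f(p, W) = W + p
(-46*(-69))*f(O(-4), -2) = (-46*(-69))*(-2 + (-2 + 6*(-4))) = 3174*(-2 + (-2 - 24)) = 3174*(-2 - 26) = 3174*(-28) = -88872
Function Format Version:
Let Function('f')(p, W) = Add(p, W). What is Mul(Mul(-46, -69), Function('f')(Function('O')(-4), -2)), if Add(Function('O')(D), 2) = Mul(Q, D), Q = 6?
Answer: -88872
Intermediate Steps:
Function('O')(D) = Add(-2, Mul(6, D))
Function('f')(p, W) = Add(W, p)
Mul(Mul(-46, -69), Function('f')(Function('O')(-4), -2)) = Mul(Mul(-46, -69), Add(-2, Add(-2, Mul(6, -4)))) = Mul(3174, Add(-2, Add(-2, -24))) = Mul(3174, Add(-2, -26)) = Mul(3174, -28) = -88872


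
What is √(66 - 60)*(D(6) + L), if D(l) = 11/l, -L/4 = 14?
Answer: -325*√6/6 ≈ -132.68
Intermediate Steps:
L = -56 (L = -4*14 = -56)
√(66 - 60)*(D(6) + L) = √(66 - 60)*(11/6 - 56) = √6*(11*(⅙) - 56) = √6*(11/6 - 56) = √6*(-325/6) = -325*√6/6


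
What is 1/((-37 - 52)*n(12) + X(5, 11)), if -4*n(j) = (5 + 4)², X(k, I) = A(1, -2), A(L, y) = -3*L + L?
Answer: 4/7201 ≈ 0.00055548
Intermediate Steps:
A(L, y) = -2*L
X(k, I) = -2 (X(k, I) = -2*1 = -2)
n(j) = -81/4 (n(j) = -(5 + 4)²/4 = -¼*9² = -¼*81 = -81/4)
1/((-37 - 52)*n(12) + X(5, 11)) = 1/((-37 - 52)*(-81/4) - 2) = 1/(-89*(-81/4) - 2) = 1/(7209/4 - 2) = 1/(7201/4) = 4/7201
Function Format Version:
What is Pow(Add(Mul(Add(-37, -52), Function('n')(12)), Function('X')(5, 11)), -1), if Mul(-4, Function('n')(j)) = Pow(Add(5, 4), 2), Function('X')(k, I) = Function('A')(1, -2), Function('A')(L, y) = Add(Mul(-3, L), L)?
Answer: Rational(4, 7201) ≈ 0.00055548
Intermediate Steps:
Function('A')(L, y) = Mul(-2, L)
Function('X')(k, I) = -2 (Function('X')(k, I) = Mul(-2, 1) = -2)
Function('n')(j) = Rational(-81, 4) (Function('n')(j) = Mul(Rational(-1, 4), Pow(Add(5, 4), 2)) = Mul(Rational(-1, 4), Pow(9, 2)) = Mul(Rational(-1, 4), 81) = Rational(-81, 4))
Pow(Add(Mul(Add(-37, -52), Function('n')(12)), Function('X')(5, 11)), -1) = Pow(Add(Mul(Add(-37, -52), Rational(-81, 4)), -2), -1) = Pow(Add(Mul(-89, Rational(-81, 4)), -2), -1) = Pow(Add(Rational(7209, 4), -2), -1) = Pow(Rational(7201, 4), -1) = Rational(4, 7201)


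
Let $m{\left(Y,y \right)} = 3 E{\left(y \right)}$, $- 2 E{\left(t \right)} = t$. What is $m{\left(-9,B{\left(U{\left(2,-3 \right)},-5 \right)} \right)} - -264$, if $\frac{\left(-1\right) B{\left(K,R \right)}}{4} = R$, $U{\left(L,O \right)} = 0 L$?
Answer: $234$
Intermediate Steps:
$E{\left(t \right)} = - \frac{t}{2}$
$U{\left(L,O \right)} = 0$
$B{\left(K,R \right)} = - 4 R$
$m{\left(Y,y \right)} = - \frac{3 y}{2}$ ($m{\left(Y,y \right)} = 3 \left(- \frac{y}{2}\right) = - \frac{3 y}{2}$)
$m{\left(-9,B{\left(U{\left(2,-3 \right)},-5 \right)} \right)} - -264 = - \frac{3 \left(\left(-4\right) \left(-5\right)\right)}{2} - -264 = \left(- \frac{3}{2}\right) 20 + 264 = -30 + 264 = 234$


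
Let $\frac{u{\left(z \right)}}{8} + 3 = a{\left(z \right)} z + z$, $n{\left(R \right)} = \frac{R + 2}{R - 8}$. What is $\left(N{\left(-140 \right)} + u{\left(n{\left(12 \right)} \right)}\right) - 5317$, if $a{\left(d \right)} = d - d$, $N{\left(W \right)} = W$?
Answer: $-5453$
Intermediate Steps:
$n{\left(R \right)} = \frac{2 + R}{-8 + R}$
$a{\left(d \right)} = 0$
$u{\left(z \right)} = -24 + 8 z$ ($u{\left(z \right)} = -24 + 8 \left(0 z + z\right) = -24 + 8 \left(0 + z\right) = -24 + 8 z$)
$\left(N{\left(-140 \right)} + u{\left(n{\left(12 \right)} \right)}\right) - 5317 = \left(-140 - \left(24 - 8 \frac{2 + 12}{-8 + 12}\right)\right) - 5317 = \left(-140 - \left(24 - 8 \cdot \frac{1}{4} \cdot 14\right)\right) - 5317 = \left(-140 + \left(-24 + 8 \cdot \frac{7}{2}\right)\right) - 5317 = \left(-140 + \left(-24 + 28\right)\right) - 5317 = \left(-140 + 4\right) - 5317 = -136 - 5317 = -5453$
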